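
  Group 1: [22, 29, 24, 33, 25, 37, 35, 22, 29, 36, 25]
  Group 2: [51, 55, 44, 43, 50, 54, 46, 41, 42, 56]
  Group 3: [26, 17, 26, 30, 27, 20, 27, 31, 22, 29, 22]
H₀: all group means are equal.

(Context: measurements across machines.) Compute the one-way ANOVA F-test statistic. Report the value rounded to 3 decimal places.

test statistic = 56.976

Group means [28.82, 48.20, 25.18], grand mean 33.625
SSB = Σnᵢ(x̄ᵢ−x̄)² = 3162.627; SSW = ΣΣ(x−x̄ᵢ)² = 804.873
MSB = 3162.627/2 = 1581.3136; MSW = 804.873/29 = 27.7542
F = MSB/MSW = 56.9756
df = (2, 29)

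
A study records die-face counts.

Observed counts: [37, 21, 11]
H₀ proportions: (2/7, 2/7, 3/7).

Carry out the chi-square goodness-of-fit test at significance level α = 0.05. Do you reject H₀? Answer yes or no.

n = 69; E_i = n·p_i = [19.71, 19.71, 29.57]
χ² = (37−19.71)²/19.71 + (21−19.71)²/19.71 + (11−29.57)²/29.57 = 26.9034
df = 2
p-value (upper-tail) = 0.00000
At α=0.05: p < α → reject H₀

reject H₀: yes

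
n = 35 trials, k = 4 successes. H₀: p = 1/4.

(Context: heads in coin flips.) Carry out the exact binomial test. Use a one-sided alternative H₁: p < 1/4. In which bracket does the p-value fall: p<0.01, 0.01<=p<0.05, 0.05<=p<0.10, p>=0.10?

Exact binomial: n=35, k=4, p₀=1/4=0.2500
P(X≤4) from Σ C(n,i)·p₀^i·(1−p₀)^(n−i)
p-value (one-sided, H₁ less) = 0.04101
→ bracket: 0.01<=p<0.05

p-value bracket: 0.01<=p<0.05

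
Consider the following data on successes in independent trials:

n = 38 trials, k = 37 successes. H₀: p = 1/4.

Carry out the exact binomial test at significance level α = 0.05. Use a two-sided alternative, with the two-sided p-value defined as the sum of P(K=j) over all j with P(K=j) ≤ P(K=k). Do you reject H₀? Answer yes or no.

Exact binomial: n=38, k=37, p₀=1/4=0.2500
P(X=j) = C(n,j)·p₀^j·(1−p₀)^(n−j); p = Σ P(X=j) over j with P(X=j) ≤ P(X=37)
p-value (two-sided) = 0.00000
At α=0.05: p < α → reject H₀

reject H₀: yes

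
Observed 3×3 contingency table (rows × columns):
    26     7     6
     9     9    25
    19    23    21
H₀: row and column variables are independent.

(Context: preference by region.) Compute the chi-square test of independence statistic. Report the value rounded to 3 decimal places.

Row totals [39, 43, 63], col totals [54, 39, 52], n=145
χ² = (26−14.52)²/14.52 + (7−10.49)²/10.49 + (6−13.99)²/13.99 + (9−16.01)²/16.01 + (9−11.57)²/11.57 + (25−15.42)²/15.42 + (19−23.46)²/23.46 + (23−16.94)²/16.94 + (21−22.59)²/22.59 = 27.5049
df = 4

test statistic = 27.505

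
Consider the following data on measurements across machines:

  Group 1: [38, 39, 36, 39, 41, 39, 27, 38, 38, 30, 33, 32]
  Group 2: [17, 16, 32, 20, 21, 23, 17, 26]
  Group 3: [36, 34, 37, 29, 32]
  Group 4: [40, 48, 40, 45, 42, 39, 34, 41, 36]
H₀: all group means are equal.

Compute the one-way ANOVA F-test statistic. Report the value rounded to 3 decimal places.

test statistic = 27.884

Group means [35.83, 21.50, 33.60, 40.56], grand mean 33.382
SSB = Σnᵢ(x̄ᵢ−x̄)² = 1664.941; SSW = ΣΣ(x−x̄ᵢ)² = 597.089
MSB = 1664.941/3 = 554.9802; MSW = 597.089/30 = 19.9030
F = MSB/MSW = 27.8843
df = (3, 30)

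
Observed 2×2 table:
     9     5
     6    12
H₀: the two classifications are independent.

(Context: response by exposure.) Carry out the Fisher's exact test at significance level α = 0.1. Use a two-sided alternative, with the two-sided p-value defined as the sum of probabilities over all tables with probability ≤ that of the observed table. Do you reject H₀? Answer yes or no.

reject H₀: no

Margins: r₁=14, r₂=18, c₁=15, c₂=17, n=32
p_obs = C(14,9)·C(18,6)/C(32,15); sum pmf over tables with pmf ≤ p_obs
p-value (two-sided) = 0.15267
At α=0.1: p ≥ α → fail to reject H₀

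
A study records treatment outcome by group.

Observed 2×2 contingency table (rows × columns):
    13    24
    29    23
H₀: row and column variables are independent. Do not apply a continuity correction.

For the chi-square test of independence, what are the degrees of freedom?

df = (r−1)(c−1) = (2−1)·(2−1) = 1

degrees of freedom = 1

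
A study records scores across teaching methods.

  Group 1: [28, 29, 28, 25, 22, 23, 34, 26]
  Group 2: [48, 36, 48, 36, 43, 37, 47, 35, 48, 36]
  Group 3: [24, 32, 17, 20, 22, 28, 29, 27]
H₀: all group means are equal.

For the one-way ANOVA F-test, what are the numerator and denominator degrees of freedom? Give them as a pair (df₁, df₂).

degrees of freedom = [2, 23]

k = 3 groups, N = 26 total
df = (k−1, N−k) = (3−1, 26−3) = (2, 23)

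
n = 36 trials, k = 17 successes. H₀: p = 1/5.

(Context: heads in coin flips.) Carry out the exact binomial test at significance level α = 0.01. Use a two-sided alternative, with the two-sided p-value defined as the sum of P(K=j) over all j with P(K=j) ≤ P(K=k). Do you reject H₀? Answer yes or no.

reject H₀: yes

Exact binomial: n=36, k=17, p₀=1/5=0.2000
P(X=j) = C(n,j)·p₀^j·(1−p₀)^(n−j); p = Σ P(X=j) over j with P(X=j) ≤ P(X=17)
p-value (two-sided) = 0.00022
At α=0.01: p < α → reject H₀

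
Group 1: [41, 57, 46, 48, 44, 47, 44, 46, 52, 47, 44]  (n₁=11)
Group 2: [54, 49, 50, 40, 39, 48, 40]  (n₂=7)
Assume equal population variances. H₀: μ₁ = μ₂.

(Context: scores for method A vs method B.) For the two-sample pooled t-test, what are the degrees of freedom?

df = n₁ + n₂ − 2 = 11 + 7 − 2 = 16

degrees of freedom = 16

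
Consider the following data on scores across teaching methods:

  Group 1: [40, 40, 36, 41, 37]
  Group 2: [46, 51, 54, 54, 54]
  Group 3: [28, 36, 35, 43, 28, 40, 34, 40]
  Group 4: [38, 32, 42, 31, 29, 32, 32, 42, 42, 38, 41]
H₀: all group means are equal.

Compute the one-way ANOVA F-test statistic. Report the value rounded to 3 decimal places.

Group means [38.80, 51.80, 35.50, 36.27], grand mean 39.172
SSB = Σnᵢ(x̄ᵢ−x̄)² = 998.356; SSW = ΣΣ(x−x̄ᵢ)² = 541.782
MSB = 998.356/3 = 332.7854; MSW = 541.782/25 = 21.6713
F = MSB/MSW = 15.3561
df = (3, 25)

test statistic = 15.356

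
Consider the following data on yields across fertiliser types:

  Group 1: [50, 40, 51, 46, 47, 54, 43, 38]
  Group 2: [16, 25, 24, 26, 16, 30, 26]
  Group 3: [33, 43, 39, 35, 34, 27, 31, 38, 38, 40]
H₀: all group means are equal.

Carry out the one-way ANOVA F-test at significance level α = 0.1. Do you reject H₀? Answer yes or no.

Group means [46.12, 23.29, 35.80], grand mean 35.600
SSB = Σnᵢ(x̄ᵢ−x̄)² = 1948.096; SSW = ΣΣ(x−x̄ᵢ)² = 585.904
MSB = 1948.096/2 = 974.0482; MSW = 585.904/22 = 26.6320
F = MSB/MSW = 36.5744
df = (2, 22)
p-value (upper-tail) = 0.00000
At α=0.1: p < α → reject H₀

reject H₀: yes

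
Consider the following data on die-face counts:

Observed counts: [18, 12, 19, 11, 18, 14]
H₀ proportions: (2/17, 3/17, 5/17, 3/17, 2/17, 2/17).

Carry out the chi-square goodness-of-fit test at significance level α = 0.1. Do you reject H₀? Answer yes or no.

reject H₀: yes

n = 92; E_i = n·p_i = [10.82, 16.24, 27.06, 16.24, 10.82, 10.82]
χ² = (18−10.82)²/10.82 + (12−16.24)²/16.24 + (19−27.06)²/27.06 + (11−16.24)²/16.24 + (18−10.82)²/10.82 + (14−10.82)²/10.82 = 15.6420
df = 5
p-value (upper-tail) = 0.00794
At α=0.1: p < α → reject H₀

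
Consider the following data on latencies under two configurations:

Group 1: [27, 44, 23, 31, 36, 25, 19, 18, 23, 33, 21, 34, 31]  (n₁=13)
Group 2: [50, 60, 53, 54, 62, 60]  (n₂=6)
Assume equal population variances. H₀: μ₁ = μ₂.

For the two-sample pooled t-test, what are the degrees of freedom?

df = n₁ + n₂ − 2 = 13 + 6 − 2 = 17

degrees of freedom = 17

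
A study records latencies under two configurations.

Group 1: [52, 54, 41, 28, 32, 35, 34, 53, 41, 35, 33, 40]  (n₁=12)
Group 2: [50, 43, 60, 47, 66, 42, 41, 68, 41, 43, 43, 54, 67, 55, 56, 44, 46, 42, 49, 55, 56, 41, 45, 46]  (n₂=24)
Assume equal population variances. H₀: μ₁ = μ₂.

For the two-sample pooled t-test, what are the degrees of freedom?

degrees of freedom = 34

df = n₁ + n₂ − 2 = 12 + 24 − 2 = 34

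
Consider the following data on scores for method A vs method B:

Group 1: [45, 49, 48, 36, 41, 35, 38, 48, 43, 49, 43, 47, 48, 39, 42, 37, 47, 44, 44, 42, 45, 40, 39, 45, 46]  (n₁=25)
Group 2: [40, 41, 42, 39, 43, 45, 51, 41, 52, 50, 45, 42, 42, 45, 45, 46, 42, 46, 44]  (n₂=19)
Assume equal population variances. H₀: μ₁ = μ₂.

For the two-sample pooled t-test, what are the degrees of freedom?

df = n₁ + n₂ − 2 = 25 + 19 − 2 = 42

degrees of freedom = 42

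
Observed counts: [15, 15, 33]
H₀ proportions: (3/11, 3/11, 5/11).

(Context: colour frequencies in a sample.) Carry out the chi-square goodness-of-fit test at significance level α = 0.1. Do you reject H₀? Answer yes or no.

reject H₀: no

n = 63; E_i = n·p_i = [17.18, 17.18, 28.64]
χ² = (15−17.18)²/17.18 + (15−17.18)²/17.18 + (33−28.64)²/28.64 = 1.2190
df = 2
p-value (upper-tail) = 0.54361
At α=0.1: p ≥ α → fail to reject H₀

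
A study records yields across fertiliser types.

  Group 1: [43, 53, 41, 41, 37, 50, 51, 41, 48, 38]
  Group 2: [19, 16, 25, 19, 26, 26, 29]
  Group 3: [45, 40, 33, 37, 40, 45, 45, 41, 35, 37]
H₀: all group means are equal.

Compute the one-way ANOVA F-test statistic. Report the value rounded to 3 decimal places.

test statistic = 40.189

Group means [44.30, 22.86, 39.80], grand mean 37.074
SSB = Σnᵢ(x̄ᵢ−x̄)² = 2011.295; SSW = ΣΣ(x−x̄ᵢ)² = 600.557
MSB = 2011.295/2 = 1005.6474; MSW = 600.557/24 = 25.0232
F = MSB/MSW = 40.1886
df = (2, 24)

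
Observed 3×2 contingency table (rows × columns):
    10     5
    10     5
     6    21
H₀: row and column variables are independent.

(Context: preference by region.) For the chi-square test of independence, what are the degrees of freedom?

df = (r−1)(c−1) = (3−1)·(2−1) = 2

degrees of freedom = 2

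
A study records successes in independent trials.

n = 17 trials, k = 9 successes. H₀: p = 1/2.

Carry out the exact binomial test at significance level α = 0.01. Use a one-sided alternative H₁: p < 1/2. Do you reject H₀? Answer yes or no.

reject H₀: no

Exact binomial: n=17, k=9, p₀=1/2=0.5000
P(X≤9) from Σ C(n,i)·p₀^i·(1−p₀)^(n−i)
p-value (one-sided, H₁ less) = 0.68547
At α=0.01: p ≥ α → fail to reject H₀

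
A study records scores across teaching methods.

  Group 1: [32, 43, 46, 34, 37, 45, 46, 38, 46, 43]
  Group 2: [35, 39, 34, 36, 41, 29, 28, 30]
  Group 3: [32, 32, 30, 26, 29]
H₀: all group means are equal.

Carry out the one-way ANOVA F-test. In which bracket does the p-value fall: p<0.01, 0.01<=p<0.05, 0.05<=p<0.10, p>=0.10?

p-value bracket: p<0.01

Group means [41.00, 34.00, 29.80], grand mean 36.130
SSB = Σnᵢ(x̄ᵢ−x̄)² = 473.809; SSW = ΣΣ(x−x̄ᵢ)² = 434.800
MSB = 473.809/2 = 236.9043; MSW = 434.800/20 = 21.7400
F = MSB/MSW = 10.8972
df = (2, 20)
p-value (upper-tail) = 0.00063
→ bracket: p<0.01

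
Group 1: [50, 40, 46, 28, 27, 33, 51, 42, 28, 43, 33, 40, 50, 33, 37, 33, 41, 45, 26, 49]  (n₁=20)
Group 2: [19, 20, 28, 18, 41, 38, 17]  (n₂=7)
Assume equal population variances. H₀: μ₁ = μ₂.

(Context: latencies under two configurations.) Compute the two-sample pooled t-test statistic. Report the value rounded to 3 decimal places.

x̄₁=38.750, s₁=8.284, n₁=20
x̄₂=25.857, s₂=10.024, n₂=7
s_p² = [19·8.284² + 6·10.024²]/25 = 76.2643
SE = √(s_p²·(1/20+1/7)) = 3.8351
t = (38.750−25.857)/3.8351 = 3.3618
df = 25

test statistic = 3.362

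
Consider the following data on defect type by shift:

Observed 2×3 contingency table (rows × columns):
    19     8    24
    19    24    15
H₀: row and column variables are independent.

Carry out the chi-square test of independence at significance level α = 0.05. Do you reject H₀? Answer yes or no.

reject H₀: yes

Row totals [51, 58], col totals [38, 32, 39], n=109
χ² = (19−17.78)²/17.78 + (8−14.97)²/14.97 + (24−18.25)²/18.25 + (19−20.22)²/20.22 + (24−17.03)²/17.03 + (15−20.75)²/20.75 = 9.6673
df = 2
p-value (upper-tail) = 0.00796
At α=0.05: p < α → reject H₀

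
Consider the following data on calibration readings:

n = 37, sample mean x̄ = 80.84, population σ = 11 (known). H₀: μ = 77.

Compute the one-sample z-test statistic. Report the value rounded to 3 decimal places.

test statistic = 2.123

SE = σ/√n = 11/√37 = 1.8084
z = (x̄−μ₀)/SE = (80.84−77)/1.8084 = 2.1234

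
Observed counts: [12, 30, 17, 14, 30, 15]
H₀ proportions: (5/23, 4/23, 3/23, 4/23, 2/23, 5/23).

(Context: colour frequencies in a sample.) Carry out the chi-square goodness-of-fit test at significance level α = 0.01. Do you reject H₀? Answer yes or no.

n = 118; E_i = n·p_i = [25.65, 20.52, 15.39, 20.52, 10.26, 25.65]
χ² = (12−25.65)²/25.65 + (30−20.52)²/20.52 + (17−15.39)²/15.39 + (14−20.52)²/20.52 + (30−10.26)²/10.26 + (15−25.65)²/25.65 = 56.2802
df = 5
p-value (upper-tail) = 0.00000
At α=0.01: p < α → reject H₀

reject H₀: yes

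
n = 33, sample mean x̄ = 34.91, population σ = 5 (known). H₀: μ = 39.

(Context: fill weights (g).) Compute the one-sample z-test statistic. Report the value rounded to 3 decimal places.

test statistic = -4.699

SE = σ/√n = 5/√33 = 0.8704
z = (x̄−μ₀)/SE = (34.91−39)/0.8704 = -4.6991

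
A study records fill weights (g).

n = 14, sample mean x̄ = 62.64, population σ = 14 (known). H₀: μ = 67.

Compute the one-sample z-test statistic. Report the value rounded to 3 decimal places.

SE = σ/√n = 14/√14 = 3.7417
z = (x̄−μ₀)/SE = (62.64−67)/3.7417 = -1.1653

test statistic = -1.165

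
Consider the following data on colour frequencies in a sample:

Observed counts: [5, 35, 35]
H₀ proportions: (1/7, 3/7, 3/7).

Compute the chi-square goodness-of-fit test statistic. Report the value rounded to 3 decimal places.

n = 75; E_i = n·p_i = [10.71, 32.14, 32.14]
χ² = (5−10.71)²/10.71 + (35−32.14)²/32.14 + (35−32.14)²/32.14 = 3.5556
df = 2

test statistic = 3.556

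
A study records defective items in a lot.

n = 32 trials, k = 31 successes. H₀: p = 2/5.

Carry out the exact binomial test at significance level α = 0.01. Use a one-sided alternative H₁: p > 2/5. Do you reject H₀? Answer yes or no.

reject H₀: yes

Exact binomial: n=32, k=31, p₀=2/5=0.4000
P(X≥31) from Σ C(n,i)·p₀^i·(1−p₀)^(n−i)
p-value (one-sided, H₁ greater) = 0.00000
At α=0.01: p < α → reject H₀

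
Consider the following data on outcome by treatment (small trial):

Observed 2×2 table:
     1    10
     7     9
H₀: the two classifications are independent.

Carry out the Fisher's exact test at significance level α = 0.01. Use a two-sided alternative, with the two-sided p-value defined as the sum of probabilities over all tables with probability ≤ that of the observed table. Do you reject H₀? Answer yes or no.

Margins: r₁=11, r₂=16, c₁=8, c₂=19, n=27
p_obs = C(11,1)·C(16,7)/C(27,8); sum pmf over tables with pmf ≤ p_obs
p-value (two-sided) = 0.08990
At α=0.01: p ≥ α → fail to reject H₀

reject H₀: no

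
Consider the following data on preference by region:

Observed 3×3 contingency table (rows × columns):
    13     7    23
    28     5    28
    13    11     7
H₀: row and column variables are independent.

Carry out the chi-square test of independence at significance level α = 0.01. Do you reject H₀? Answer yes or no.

reject H₀: yes

Row totals [43, 61, 31], col totals [54, 23, 58], n=135
χ² = (13−17.20)²/17.20 + (7−7.33)²/7.33 + (23−18.47)²/18.47 + (28−24.40)²/24.40 + (5−10.39)²/10.39 + (28−26.21)²/26.21 + (13−12.40)²/12.40 + (11−5.28)²/5.28 + (7−13.32)²/13.32 = 14.8192
df = 4
p-value (upper-tail) = 0.00509
At α=0.01: p < α → reject H₀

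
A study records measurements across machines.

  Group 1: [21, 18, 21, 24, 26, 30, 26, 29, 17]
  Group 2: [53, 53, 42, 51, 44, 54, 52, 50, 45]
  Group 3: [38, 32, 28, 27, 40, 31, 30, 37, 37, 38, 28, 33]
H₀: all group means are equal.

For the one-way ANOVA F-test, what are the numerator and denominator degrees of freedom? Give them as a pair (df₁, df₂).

degrees of freedom = [2, 27]

k = 3 groups, N = 30 total
df = (k−1, N−k) = (3−1, 30−3) = (2, 27)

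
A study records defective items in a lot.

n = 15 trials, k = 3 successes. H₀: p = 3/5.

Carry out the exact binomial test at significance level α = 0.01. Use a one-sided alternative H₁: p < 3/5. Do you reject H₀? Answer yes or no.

Exact binomial: n=15, k=3, p₀=3/5=0.6000
P(X≤3) from Σ C(n,i)·p₀^i·(1−p₀)^(n−i)
p-value (one-sided, H₁ less) = 0.00193
At α=0.01: p < α → reject H₀

reject H₀: yes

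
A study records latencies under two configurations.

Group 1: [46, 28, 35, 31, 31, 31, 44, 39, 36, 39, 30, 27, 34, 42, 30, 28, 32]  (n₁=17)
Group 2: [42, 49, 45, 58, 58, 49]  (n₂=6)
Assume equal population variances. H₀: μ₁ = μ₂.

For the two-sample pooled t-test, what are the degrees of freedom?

df = n₁ + n₂ − 2 = 17 + 6 − 2 = 21

degrees of freedom = 21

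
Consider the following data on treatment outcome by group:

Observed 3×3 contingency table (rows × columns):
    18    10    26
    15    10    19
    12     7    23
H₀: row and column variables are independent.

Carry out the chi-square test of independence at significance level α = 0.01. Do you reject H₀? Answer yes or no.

Row totals [54, 44, 42], col totals [45, 27, 68], n=140
χ² = (18−17.36)²/17.36 + (10−10.41)²/10.41 + (26−26.23)²/26.23 + (15−14.14)²/14.14 + (10−8.49)²/8.49 + (19−21.37)²/21.37 + (12−13.50)²/13.50 + (7−8.10)²/8.10 + (23−20.40)²/20.40 = 1.2750
df = 4
p-value (upper-tail) = 0.86560
At α=0.01: p ≥ α → fail to reject H₀

reject H₀: no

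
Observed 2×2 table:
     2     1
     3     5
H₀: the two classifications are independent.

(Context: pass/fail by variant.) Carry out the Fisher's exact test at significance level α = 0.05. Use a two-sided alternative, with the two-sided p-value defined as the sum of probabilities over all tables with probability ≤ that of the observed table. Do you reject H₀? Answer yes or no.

reject H₀: no

Margins: r₁=3, r₂=8, c₁=5, c₂=6, n=11
p_obs = C(3,2)·C(8,3)/C(11,5); sum pmf over tables with pmf ≤ p_obs
p-value (two-sided) = 0.54545
At α=0.05: p ≥ α → fail to reject H₀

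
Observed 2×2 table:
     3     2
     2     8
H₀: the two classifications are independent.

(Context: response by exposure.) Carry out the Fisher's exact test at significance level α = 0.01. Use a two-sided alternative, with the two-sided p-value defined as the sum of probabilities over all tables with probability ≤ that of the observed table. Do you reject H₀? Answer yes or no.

reject H₀: no

Margins: r₁=5, r₂=10, c₁=5, c₂=10, n=15
p_obs = C(5,3)·C(10,2)/C(15,5); sum pmf over tables with pmf ≤ p_obs
p-value (two-sided) = 0.25075
At α=0.01: p ≥ α → fail to reject H₀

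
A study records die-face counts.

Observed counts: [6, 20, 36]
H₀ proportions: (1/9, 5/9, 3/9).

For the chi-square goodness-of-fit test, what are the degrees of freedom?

degrees of freedom = 2

df = k − 1 = 3 − 1 = 2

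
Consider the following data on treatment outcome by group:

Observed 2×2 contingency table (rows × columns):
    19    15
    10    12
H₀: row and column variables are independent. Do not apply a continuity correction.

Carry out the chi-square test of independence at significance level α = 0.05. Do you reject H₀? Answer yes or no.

Row totals [34, 22], col totals [29, 27], n=56
χ² = (19−17.61)²/17.61 + (15−16.39)²/16.39 + (10−11.39)²/11.39 + (12−10.61)²/10.61 = 0.5817
df = 1
p-value (upper-tail) = 0.44564
At α=0.05: p ≥ α → fail to reject H₀

reject H₀: no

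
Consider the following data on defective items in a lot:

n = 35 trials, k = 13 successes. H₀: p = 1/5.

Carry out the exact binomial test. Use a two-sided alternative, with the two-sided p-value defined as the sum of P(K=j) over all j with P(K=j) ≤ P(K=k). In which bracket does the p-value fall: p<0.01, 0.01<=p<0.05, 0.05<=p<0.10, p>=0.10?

p-value bracket: 0.01<=p<0.05

Exact binomial: n=35, k=13, p₀=1/5=0.2000
P(X=j) = C(n,j)·p₀^j·(1−p₀)^(n−j); p = Σ P(X=j) over j with P(X=j) ≤ P(X=13)
p-value (two-sided) = 0.01814
→ bracket: 0.01<=p<0.05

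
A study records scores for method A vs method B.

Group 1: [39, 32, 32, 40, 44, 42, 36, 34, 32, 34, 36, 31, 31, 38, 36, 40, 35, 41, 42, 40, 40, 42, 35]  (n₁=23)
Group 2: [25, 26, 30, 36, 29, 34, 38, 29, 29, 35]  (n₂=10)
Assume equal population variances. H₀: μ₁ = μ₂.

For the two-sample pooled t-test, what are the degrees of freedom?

degrees of freedom = 31

df = n₁ + n₂ − 2 = 23 + 10 − 2 = 31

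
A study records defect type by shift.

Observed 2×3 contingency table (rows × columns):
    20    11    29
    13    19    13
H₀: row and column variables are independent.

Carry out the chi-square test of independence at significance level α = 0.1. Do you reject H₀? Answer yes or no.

Row totals [60, 45], col totals [33, 30, 42], n=105
χ² = (20−18.86)²/18.86 + (11−17.14)²/17.14 + (29−24.00)²/24.00 + (13−14.14)²/14.14 + (19−12.86)²/12.86 + (13−18.00)²/18.00 = 7.7283
df = 2
p-value (upper-tail) = 0.02098
At α=0.1: p < α → reject H₀

reject H₀: yes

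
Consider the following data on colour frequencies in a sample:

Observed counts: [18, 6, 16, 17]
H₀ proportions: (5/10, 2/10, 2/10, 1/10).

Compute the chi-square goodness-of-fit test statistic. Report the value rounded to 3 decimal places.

test statistic = 30.684

n = 57; E_i = n·p_i = [28.50, 11.40, 11.40, 5.70]
χ² = (18−28.50)²/28.50 + (6−11.40)²/11.40 + (16−11.40)²/11.40 + (17−5.70)²/5.70 = 30.6842
df = 3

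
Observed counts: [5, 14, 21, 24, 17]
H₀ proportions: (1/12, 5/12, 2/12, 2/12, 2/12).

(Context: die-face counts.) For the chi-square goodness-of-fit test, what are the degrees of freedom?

degrees of freedom = 4

df = k − 1 = 5 − 1 = 4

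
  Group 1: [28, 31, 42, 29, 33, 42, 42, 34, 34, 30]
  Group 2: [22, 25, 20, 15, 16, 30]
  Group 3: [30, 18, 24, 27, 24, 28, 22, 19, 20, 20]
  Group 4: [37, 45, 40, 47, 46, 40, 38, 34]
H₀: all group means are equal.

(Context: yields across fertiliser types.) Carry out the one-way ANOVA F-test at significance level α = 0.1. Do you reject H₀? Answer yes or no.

reject H₀: yes

Group means [34.50, 21.33, 23.20, 40.88], grand mean 30.353
SSB = Σnᵢ(x̄ᵢ−x̄)² = 2057.456; SSW = ΣΣ(x−x̄ᵢ)² = 740.308
MSB = 2057.456/3 = 685.8188; MSW = 740.308/30 = 24.6769
F = MSB/MSW = 27.7919
df = (3, 30)
p-value (upper-tail) = 0.00000
At α=0.1: p < α → reject H₀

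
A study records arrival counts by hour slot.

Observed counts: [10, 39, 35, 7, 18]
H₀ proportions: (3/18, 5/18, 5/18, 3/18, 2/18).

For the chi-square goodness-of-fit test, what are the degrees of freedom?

degrees of freedom = 4

df = k − 1 = 5 − 1 = 4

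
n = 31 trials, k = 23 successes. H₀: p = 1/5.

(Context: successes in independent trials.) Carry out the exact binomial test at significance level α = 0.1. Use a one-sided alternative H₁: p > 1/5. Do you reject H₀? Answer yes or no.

reject H₀: yes

Exact binomial: n=31, k=23, p₀=1/5=0.2000
P(X≥23) from Σ C(n,i)·p₀^i·(1−p₀)^(n−i)
p-value (one-sided, H₁ greater) = 0.00000
At α=0.1: p < α → reject H₀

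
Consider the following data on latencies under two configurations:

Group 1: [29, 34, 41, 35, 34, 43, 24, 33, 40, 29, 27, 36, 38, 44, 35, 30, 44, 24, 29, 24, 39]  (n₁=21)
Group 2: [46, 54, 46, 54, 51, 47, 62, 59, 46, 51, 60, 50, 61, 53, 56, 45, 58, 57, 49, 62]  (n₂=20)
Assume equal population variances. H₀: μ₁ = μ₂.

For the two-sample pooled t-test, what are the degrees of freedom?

degrees of freedom = 39

df = n₁ + n₂ − 2 = 21 + 20 − 2 = 39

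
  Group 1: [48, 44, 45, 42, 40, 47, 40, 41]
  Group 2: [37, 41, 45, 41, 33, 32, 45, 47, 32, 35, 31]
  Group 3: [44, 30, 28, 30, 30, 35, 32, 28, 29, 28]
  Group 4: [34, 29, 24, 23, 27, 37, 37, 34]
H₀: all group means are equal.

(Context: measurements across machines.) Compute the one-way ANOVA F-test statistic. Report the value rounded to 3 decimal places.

Group means [43.38, 38.09, 31.40, 30.62], grand mean 35.811
SSB = Σnᵢ(x̄ᵢ−x̄)² = 924.617; SSW = ΣΣ(x−x̄ᵢ)² = 861.059
MSB = 924.617/3 = 308.2055; MSW = 861.059/33 = 26.0927
F = MSB/MSW = 11.8119
df = (3, 33)

test statistic = 11.812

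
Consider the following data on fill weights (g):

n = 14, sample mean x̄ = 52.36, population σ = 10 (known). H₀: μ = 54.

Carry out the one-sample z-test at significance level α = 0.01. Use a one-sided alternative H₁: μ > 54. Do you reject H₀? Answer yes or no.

SE = σ/√n = 10/√14 = 2.6726
z = (x̄−μ₀)/SE = (52.36−54)/2.6726 = -0.6136
p-value (one-sided, H₁ greater) = 0.73027
At α=0.01: p ≥ α → fail to reject H₀

reject H₀: no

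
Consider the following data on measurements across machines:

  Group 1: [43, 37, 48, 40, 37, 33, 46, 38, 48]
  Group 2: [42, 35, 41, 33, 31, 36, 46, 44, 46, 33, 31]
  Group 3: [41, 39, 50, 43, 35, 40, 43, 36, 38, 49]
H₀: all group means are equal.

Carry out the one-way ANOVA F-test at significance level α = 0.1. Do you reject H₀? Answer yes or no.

Group means [41.11, 38.00, 41.40], grand mean 40.067
SSB = Σnᵢ(x̄ᵢ−x̄)² = 74.578; SSW = ΣΣ(x−x̄ᵢ)² = 809.289
MSB = 74.578/2 = 37.2889; MSW = 809.289/27 = 29.9737
F = MSB/MSW = 1.2441
df = (2, 27)
p-value (upper-tail) = 0.30421
At α=0.1: p ≥ α → fail to reject H₀

reject H₀: no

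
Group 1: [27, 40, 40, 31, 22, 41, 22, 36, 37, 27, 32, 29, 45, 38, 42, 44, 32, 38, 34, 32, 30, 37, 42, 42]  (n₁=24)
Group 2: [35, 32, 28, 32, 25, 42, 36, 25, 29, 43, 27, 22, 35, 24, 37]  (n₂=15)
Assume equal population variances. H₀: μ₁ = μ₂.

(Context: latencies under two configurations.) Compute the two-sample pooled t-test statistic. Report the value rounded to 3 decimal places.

test statistic = 1.633

x̄₁=35.000, s₁=6.633, n₁=24
x̄₂=31.467, s₂=6.479, n₂=15
s_p² = [23·6.633² + 14·6.479²]/37 = 43.2360
SE = √(s_p²·(1/24+1/15)) = 2.1642
t = (35.000−31.467)/2.1642 = 1.6326
df = 37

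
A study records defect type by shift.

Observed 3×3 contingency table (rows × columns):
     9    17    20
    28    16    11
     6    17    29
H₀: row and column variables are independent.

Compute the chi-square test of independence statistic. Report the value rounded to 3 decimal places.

test statistic = 25.948

Row totals [46, 55, 52], col totals [43, 50, 60], n=153
χ² = (9−12.93)²/12.93 + (17−15.03)²/15.03 + (20−18.04)²/18.04 + (28−15.46)²/15.46 + (16−17.97)²/17.97 + (11−21.57)²/21.57 + (6−14.61)²/14.61 + (17−16.99)²/16.99 + (29−20.39)²/20.39 = 25.9479
df = 4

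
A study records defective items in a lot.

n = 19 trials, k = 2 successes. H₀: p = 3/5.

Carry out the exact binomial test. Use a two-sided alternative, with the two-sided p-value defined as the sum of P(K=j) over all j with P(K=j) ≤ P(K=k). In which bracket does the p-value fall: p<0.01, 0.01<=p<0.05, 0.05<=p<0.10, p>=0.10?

Exact binomial: n=19, k=2, p₀=3/5=0.6000
P(X=j) = C(n,j)·p₀^j·(1−p₀)^(n−j); p = Σ P(X=j) over j with P(X=j) ≤ P(X=2)
p-value (two-sided) = 0.00001
→ bracket: p<0.01

p-value bracket: p<0.01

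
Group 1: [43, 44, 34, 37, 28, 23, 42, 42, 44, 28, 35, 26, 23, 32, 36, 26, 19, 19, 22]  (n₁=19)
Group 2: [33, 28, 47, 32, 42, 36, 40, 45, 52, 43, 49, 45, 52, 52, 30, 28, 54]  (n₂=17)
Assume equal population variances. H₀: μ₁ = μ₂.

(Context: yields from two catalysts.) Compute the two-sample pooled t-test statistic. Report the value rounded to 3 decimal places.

x̄₁=31.737, s₁=8.710, n₁=19
x̄₂=41.647, s₂=8.986, n₂=17
s_p² = [18·8.710² + 16·8.986²]/34 = 78.1637
SE = √(s_p²·(1/19+1/17)) = 2.9516
t = (31.737−41.647)/2.9516 = -3.3576
df = 34

test statistic = -3.358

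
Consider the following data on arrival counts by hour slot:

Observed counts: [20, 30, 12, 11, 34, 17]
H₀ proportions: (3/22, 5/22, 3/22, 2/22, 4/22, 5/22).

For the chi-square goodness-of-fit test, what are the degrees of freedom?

df = k − 1 = 6 − 1 = 5

degrees of freedom = 5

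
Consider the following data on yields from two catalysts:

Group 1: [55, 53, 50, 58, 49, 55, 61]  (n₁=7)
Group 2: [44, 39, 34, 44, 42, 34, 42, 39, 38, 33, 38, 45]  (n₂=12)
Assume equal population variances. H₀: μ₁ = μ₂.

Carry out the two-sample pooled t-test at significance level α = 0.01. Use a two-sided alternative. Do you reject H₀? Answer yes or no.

reject H₀: yes

x̄₁=54.429, s₁=4.237, n₁=7
x̄₂=39.333, s₂=4.163, n₂=12
s_p² = [6·4.237² + 11·4.163²]/17 = 17.5518
SE = √(s_p²·(1/7+1/12)) = 1.9925
t = (54.429−39.333)/1.9925 = 7.5760
df = 17
p-value (two-sided) = 0.00000
At α=0.01: p < α → reject H₀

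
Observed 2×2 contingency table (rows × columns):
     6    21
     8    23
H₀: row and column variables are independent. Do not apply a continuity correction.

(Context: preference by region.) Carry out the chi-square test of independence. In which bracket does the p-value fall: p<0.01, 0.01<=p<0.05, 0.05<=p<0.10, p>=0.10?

Row totals [27, 31], col totals [14, 44], n=58
χ² = (6−6.52)²/6.52 + (21−20.48)²/20.48 + (8−7.48)²/7.48 + (23−23.52)²/23.52 = 0.1012
df = 1
p-value (upper-tail) = 0.75034
→ bracket: p>=0.10

p-value bracket: p>=0.10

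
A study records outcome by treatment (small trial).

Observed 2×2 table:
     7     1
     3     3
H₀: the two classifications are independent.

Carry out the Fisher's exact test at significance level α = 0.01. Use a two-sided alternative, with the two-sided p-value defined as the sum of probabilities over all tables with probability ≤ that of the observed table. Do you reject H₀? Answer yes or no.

Margins: r₁=8, r₂=6, c₁=10, c₂=4, n=14
p_obs = C(8,7)·C(6,3)/C(14,10); sum pmf over tables with pmf ≤ p_obs
p-value (two-sided) = 0.24476
At α=0.01: p ≥ α → fail to reject H₀

reject H₀: no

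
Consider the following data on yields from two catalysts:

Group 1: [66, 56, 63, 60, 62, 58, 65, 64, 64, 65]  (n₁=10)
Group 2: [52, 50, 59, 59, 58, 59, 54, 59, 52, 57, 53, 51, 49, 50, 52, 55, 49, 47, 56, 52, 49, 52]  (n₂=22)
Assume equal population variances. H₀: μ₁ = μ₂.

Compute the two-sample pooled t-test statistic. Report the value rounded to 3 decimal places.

x̄₁=62.300, s₁=3.302, n₁=10
x̄₂=53.364, s₂=3.824, n₂=22
s_p² = [9·3.302² + 21·3.824²]/30 = 13.5064
SE = √(s_p²·(1/10+1/22)) = 1.4016
t = (62.300−53.364)/1.4016 = 6.3757
df = 30

test statistic = 6.376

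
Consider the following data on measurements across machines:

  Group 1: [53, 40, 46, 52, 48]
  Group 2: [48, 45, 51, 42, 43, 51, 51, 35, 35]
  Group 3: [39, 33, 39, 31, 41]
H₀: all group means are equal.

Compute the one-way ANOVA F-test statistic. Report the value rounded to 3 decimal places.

test statistic = 5.308

Group means [47.80, 44.56, 36.60], grand mean 43.316
SSB = Σnᵢ(x̄ᵢ−x̄)² = 339.883; SSW = ΣΣ(x−x̄ᵢ)² = 512.222
MSB = 339.883/2 = 169.9415; MSW = 512.222/16 = 32.0139
F = MSB/MSW = 5.3084
df = (2, 16)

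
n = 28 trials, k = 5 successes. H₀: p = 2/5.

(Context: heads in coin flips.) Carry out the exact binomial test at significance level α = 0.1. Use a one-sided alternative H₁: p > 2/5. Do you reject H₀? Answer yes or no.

reject H₀: no

Exact binomial: n=28, k=5, p₀=2/5=0.4000
P(X≥5) from Σ C(n,i)·p₀^i·(1−p₀)^(n−i)
p-value (one-sided, H₁ greater) = 0.99681
At α=0.1: p ≥ α → fail to reject H₀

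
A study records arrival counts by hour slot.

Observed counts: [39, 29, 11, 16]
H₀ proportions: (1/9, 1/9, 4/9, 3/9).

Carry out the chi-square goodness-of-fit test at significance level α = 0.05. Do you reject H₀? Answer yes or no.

reject H₀: yes

n = 95; E_i = n·p_i = [10.56, 10.56, 42.22, 31.67]
χ² = (39−10.56)²/10.56 + (29−10.56)²/10.56 + (11−42.22)²/42.22 + (16−31.67)²/31.67 = 139.7184
df = 3
p-value (upper-tail) = 0.00000
At α=0.05: p < α → reject H₀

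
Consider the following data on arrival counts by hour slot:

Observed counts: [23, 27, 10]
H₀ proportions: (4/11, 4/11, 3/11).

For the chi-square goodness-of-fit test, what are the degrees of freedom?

df = k − 1 = 3 − 1 = 2

degrees of freedom = 2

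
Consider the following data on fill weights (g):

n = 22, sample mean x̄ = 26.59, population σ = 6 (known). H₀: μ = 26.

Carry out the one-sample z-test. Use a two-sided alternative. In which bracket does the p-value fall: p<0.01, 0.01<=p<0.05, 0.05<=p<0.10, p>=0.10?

p-value bracket: p>=0.10

SE = σ/√n = 6/√22 = 1.2792
z = (x̄−μ₀)/SE = (26.59−26)/1.2792 = 0.4612
p-value (two-sided) = 0.64464
→ bracket: p>=0.10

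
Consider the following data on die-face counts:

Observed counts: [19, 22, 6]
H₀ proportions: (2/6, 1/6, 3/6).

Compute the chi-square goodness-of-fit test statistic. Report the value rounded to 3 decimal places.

n = 47; E_i = n·p_i = [15.67, 7.83, 23.50]
χ² = (19−15.67)²/15.67 + (22−7.83)²/7.83 + (6−23.50)²/23.50 = 39.3617
df = 2

test statistic = 39.362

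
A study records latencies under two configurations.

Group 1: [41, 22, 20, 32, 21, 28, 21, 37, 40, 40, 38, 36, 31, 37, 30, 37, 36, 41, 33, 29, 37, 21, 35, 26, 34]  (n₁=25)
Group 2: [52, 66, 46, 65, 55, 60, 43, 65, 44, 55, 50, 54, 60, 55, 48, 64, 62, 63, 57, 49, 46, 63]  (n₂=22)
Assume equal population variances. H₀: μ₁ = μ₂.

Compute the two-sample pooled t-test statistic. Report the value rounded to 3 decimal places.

x̄₁=32.120, s₁=6.906, n₁=25
x̄₂=55.545, s₂=7.475, n₂=22
s_p² = [24·6.906² + 21·7.475²]/45 = 51.5132
SE = √(s_p²·(1/25+1/22)) = 2.0981
t = (32.120−55.545)/2.0981 = -11.1651
df = 45

test statistic = -11.165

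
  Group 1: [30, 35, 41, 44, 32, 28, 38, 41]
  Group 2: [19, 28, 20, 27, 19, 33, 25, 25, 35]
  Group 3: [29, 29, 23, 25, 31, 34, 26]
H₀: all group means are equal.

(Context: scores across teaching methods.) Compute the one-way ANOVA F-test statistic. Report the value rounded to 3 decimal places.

test statistic = 8.776

Group means [36.12, 25.67, 28.14], grand mean 29.875
SSB = Σnᵢ(x̄ᵢ−x̄)² = 492.893; SSW = ΣΣ(x−x̄ᵢ)² = 589.732
MSB = 492.893/2 = 246.4464; MSW = 589.732/21 = 28.0825
F = MSB/MSW = 8.7758
df = (2, 21)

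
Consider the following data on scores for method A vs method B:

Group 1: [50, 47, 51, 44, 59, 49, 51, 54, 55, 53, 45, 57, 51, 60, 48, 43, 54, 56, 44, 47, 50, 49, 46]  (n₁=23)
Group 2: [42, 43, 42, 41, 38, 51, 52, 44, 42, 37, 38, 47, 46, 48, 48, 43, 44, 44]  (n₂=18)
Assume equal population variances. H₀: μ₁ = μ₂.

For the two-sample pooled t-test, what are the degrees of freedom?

degrees of freedom = 39

df = n₁ + n₂ − 2 = 23 + 18 − 2 = 39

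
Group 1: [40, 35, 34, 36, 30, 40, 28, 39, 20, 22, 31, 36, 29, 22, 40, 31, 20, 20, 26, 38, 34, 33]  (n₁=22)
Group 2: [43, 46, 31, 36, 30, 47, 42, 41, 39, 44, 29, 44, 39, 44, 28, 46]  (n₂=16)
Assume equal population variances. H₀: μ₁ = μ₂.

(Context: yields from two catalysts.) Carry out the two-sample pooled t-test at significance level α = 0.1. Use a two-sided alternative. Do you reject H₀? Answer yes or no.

x̄₁=31.091, s₁=6.928, n₁=22
x̄₂=39.312, s₂=6.529, n₂=16
s_p² = [21·6.928² + 15·6.529²]/36 = 45.7571
SE = √(s_p²·(1/22+1/16)) = 2.2225
t = (31.091−39.312)/2.2225 = -3.6992
df = 36
p-value (two-sided) = 0.00072
At α=0.1: p < α → reject H₀

reject H₀: yes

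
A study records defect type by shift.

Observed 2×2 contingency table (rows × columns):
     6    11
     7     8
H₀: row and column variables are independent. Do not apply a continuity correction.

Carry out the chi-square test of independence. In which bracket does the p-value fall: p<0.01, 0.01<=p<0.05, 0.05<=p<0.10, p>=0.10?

p-value bracket: p>=0.10

Row totals [17, 15], col totals [13, 19], n=32
χ² = (6−6.91)²/6.91 + (11−10.09)²/10.09 + (7−6.09)²/6.09 + (8−8.91)²/8.91 = 0.4273
df = 1
p-value (upper-tail) = 0.51333
→ bracket: p>=0.10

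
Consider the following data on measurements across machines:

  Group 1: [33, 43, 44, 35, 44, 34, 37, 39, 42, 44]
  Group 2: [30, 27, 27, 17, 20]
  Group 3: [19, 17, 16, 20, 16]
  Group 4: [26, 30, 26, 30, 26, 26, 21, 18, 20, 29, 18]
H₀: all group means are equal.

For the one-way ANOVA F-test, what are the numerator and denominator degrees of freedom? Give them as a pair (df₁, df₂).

degrees of freedom = [3, 27]

k = 4 groups, N = 31 total
df = (k−1, N−k) = (4−1, 31−4) = (3, 27)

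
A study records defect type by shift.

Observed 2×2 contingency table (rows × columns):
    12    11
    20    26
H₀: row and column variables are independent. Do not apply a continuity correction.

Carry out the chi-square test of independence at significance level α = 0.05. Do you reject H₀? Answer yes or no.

Row totals [23, 46], col totals [32, 37], n=69
χ² = (12−10.67)²/10.67 + (11−12.33)²/12.33 + (20−21.33)²/21.33 + (26−24.67)²/24.67 = 0.4662
df = 1
p-value (upper-tail) = 0.49473
At α=0.05: p ≥ α → fail to reject H₀

reject H₀: no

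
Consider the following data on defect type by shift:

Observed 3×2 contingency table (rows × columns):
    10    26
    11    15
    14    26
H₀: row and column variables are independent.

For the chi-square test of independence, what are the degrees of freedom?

degrees of freedom = 2

df = (r−1)(c−1) = (3−1)·(2−1) = 2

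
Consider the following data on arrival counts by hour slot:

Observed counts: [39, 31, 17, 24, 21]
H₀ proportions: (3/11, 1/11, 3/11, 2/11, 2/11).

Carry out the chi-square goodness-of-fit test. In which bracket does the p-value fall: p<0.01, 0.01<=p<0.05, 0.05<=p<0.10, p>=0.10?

p-value bracket: p<0.01

n = 132; E_i = n·p_i = [36.00, 12.00, 36.00, 24.00, 24.00]
χ² = (39−36.00)²/36.00 + (31−12.00)²/12.00 + (17−36.00)²/36.00 + (24−24.00)²/24.00 + (21−24.00)²/24.00 = 40.7361
df = 4
p-value (upper-tail) = 0.00000
→ bracket: p<0.01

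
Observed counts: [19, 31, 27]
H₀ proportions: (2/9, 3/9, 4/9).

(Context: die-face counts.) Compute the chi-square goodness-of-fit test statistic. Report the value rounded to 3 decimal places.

n = 77; E_i = n·p_i = [17.11, 25.67, 34.22]
χ² = (19−17.11)²/17.11 + (31−25.67)²/25.67 + (27−34.22)²/34.22 = 2.8409
df = 2

test statistic = 2.841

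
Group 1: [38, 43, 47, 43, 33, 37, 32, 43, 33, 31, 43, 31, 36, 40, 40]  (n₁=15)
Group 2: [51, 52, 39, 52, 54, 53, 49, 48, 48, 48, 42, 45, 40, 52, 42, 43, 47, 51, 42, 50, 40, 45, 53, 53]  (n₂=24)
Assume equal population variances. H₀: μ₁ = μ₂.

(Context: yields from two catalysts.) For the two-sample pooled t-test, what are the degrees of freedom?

df = n₁ + n₂ − 2 = 15 + 24 − 2 = 37

degrees of freedom = 37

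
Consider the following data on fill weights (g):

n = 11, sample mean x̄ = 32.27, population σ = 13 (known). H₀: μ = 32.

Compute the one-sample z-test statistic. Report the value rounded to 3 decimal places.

SE = σ/√n = 13/√11 = 3.9196
z = (x̄−μ₀)/SE = (32.27−32)/3.9196 = 0.0689

test statistic = 0.069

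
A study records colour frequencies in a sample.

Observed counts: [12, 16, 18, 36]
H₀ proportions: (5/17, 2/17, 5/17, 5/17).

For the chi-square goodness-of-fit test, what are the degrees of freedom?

degrees of freedom = 3

df = k − 1 = 4 − 1 = 3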